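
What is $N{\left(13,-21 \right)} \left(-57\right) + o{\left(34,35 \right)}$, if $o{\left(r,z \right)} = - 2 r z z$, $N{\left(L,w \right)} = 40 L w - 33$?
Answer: $541021$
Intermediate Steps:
$N{\left(L,w \right)} = -33 + 40 L w$ ($N{\left(L,w \right)} = 40 L w - 33 = -33 + 40 L w$)
$o{\left(r,z \right)} = - 2 r z^{2}$
$N{\left(13,-21 \right)} \left(-57\right) + o{\left(34,35 \right)} = \left(-33 + 40 \cdot 13 \left(-21\right)\right) \left(-57\right) - 68 \cdot 35^{2} = \left(-33 - 10920\right) \left(-57\right) - 68 \cdot 1225 = \left(-10953\right) \left(-57\right) - 83300 = 624321 - 83300 = 541021$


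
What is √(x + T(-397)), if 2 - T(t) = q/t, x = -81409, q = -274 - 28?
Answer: 7*I*√261848893/397 ≈ 285.32*I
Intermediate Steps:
q = -302
T(t) = 2 + 302/t (T(t) = 2 - (-302)/t = 2 + 302/t)
√(x + T(-397)) = √(-81409 + (2 + 302/(-397))) = √(-81409 + (2 + 302*(-1/397))) = √(-81409 + (2 - 302/397)) = √(-81409 + 492/397) = √(-32318881/397) = 7*I*√261848893/397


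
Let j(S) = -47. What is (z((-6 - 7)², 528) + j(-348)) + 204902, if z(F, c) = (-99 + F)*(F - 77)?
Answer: 211295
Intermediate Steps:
z(F, c) = (-99 + F)*(-77 + F)
(z((-6 - 7)², 528) + j(-348)) + 204902 = ((7623 + ((-6 - 7)²)² - 176*(-6 - 7)²) - 47) + 204902 = ((7623 + ((-13)²)² - 176*(-13)²) - 47) + 204902 = ((7623 + 169² - 176*169) - 47) + 204902 = ((7623 + 28561 - 29744) - 47) + 204902 = (6440 - 47) + 204902 = 6393 + 204902 = 211295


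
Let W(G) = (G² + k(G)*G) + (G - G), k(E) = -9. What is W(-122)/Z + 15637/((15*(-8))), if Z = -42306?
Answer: -36858709/282040 ≈ -130.69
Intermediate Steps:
W(G) = G² - 9*G (W(G) = (G² - 9*G) + (G - G) = (G² - 9*G) + 0 = G² - 9*G)
W(-122)/Z + 15637/((15*(-8))) = -122*(-9 - 122)/(-42306) + 15637/((15*(-8))) = -122*(-131)*(-1/42306) + 15637/(-120) = 15982*(-1/42306) + 15637*(-1/120) = -7991/21153 - 15637/120 = -36858709/282040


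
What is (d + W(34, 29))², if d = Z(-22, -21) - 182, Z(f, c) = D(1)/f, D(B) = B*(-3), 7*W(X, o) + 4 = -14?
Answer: 806730409/23716 ≈ 34016.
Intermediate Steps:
W(X, o) = -18/7 (W(X, o) = -4/7 + (⅐)*(-14) = -4/7 - 2 = -18/7)
D(B) = -3*B
Z(f, c) = -3/f (Z(f, c) = (-3*1)/f = -3/f)
d = -4001/22 (d = -3/(-22) - 182 = -3*(-1/22) - 182 = 3/22 - 182 = -4001/22 ≈ -181.86)
(d + W(34, 29))² = (-4001/22 - 18/7)² = (-28403/154)² = 806730409/23716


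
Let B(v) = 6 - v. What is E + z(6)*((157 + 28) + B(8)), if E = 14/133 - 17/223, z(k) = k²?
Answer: 27913479/4237 ≈ 6588.0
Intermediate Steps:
E = 123/4237 (E = 14*(1/133) - 17*1/223 = 2/19 - 17/223 = 123/4237 ≈ 0.029030)
E + z(6)*((157 + 28) + B(8)) = 123/4237 + 6²*((157 + 28) + (6 - 1*8)) = 123/4237 + 36*(185 + (6 - 8)) = 123/4237 + 36*(185 - 2) = 123/4237 + 36*183 = 123/4237 + 6588 = 27913479/4237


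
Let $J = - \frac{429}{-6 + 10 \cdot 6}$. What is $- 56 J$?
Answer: $\frac{4004}{9} \approx 444.89$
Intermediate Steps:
$J = - \frac{143}{18}$ ($J = - \frac{429}{-6 + 60} = - \frac{429}{54} = \left(-429\right) \frac{1}{54} = - \frac{143}{18} \approx -7.9444$)
$- 56 J = \left(-56\right) \left(- \frac{143}{18}\right) = \frac{4004}{9}$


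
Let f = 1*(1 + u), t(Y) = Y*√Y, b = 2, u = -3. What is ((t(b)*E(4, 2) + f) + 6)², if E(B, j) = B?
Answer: 144 + 64*√2 ≈ 234.51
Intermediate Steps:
t(Y) = Y^(3/2)
f = -2 (f = 1*(1 - 3) = 1*(-2) = -2)
((t(b)*E(4, 2) + f) + 6)² = ((2^(3/2)*4 - 2) + 6)² = (((2*√2)*4 - 2) + 6)² = ((8*√2 - 2) + 6)² = ((-2 + 8*√2) + 6)² = (4 + 8*√2)²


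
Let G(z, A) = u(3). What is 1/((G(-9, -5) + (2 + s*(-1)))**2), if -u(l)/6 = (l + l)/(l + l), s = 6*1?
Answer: 1/100 ≈ 0.010000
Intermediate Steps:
s = 6
u(l) = -6 (u(l) = -6*(l + l)/(l + l) = -6*2*l/(2*l) = -6*2*l*1/(2*l) = -6*1 = -6)
G(z, A) = -6
1/((G(-9, -5) + (2 + s*(-1)))**2) = 1/((-6 + (2 + 6*(-1)))**2) = 1/((-6 + (2 - 6))**2) = 1/((-6 - 4)**2) = 1/((-10)**2) = 1/100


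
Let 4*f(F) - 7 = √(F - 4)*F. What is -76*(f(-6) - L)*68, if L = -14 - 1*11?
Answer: -138244 + 7752*I*√10 ≈ -1.3824e+5 + 24514.0*I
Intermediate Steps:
f(F) = 7/4 + F*√(-4 + F)/4 (f(F) = 7/4 + (√(F - 4)*F)/4 = 7/4 + (√(-4 + F)*F)/4 = 7/4 + (F*√(-4 + F))/4 = 7/4 + F*√(-4 + F)/4)
L = -25 (L = -14 - 11 = -25)
-76*(f(-6) - L)*68 = -76*((7/4 + (¼)*(-6)*√(-4 - 6)) - 1*(-25))*68 = -76*((7/4 + (¼)*(-6)*√(-10)) + 25)*68 = -76*((7/4 + (¼)*(-6)*(I*√10)) + 25)*68 = -76*((7/4 - 3*I*√10/2) + 25)*68 = -76*(107/4 - 3*I*√10/2)*68 = (-2033 + 114*I*√10)*68 = -138244 + 7752*I*√10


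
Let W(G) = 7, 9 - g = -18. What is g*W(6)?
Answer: 189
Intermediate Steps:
g = 27 (g = 9 - 1*(-18) = 9 + 18 = 27)
g*W(6) = 27*7 = 189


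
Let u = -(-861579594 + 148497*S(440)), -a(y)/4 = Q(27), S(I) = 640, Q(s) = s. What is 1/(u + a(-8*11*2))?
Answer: 1/766541406 ≈ 1.3046e-9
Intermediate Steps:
a(y) = -108 (a(y) = -4*27 = -108)
u = 766541514 (u = -148497/(1/((-35576 + 29774) + 640)) = -148497/(1/(-5802 + 640)) = -148497/(1/(-5162)) = -148497/(-1/5162) = -148497*(-5162) = 766541514)
1/(u + a(-8*11*2)) = 1/(766541514 - 108) = 1/766541406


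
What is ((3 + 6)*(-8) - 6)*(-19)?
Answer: 1482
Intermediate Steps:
((3 + 6)*(-8) - 6)*(-19) = (9*(-8) - 6)*(-19) = (-72 - 6)*(-19) = -78*(-19) = 1482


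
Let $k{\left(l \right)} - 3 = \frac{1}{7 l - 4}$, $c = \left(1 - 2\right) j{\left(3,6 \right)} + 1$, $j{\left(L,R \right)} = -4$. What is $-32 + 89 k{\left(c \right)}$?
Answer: $\frac{7374}{31} \approx 237.87$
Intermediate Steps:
$c = 5$ ($c = \left(1 - 2\right) \left(-4\right) + 1 = \left(-1\right) \left(-4\right) + 1 = 4 + 1 = 5$)
$k{\left(l \right)} = 3 + \frac{1}{-4 + 7 l}$ ($k{\left(l \right)} = 3 + \frac{1}{7 l - 4} = 3 + \frac{1}{-4 + 7 l}$)
$-32 + 89 k{\left(c \right)} = -32 + 89 \frac{-11 + 21 \cdot 5}{-4 + 7 \cdot 5} = -32 + 89 \frac{-11 + 105}{-4 + 35} = -32 + 89 \cdot \frac{1}{31} \cdot 94 = -32 + 89 \cdot \frac{94}{31} = -32 + \frac{8366}{31} = \frac{7374}{31}$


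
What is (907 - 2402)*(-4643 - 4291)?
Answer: 13356330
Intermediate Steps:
(907 - 2402)*(-4643 - 4291) = -1495*(-8934) = 13356330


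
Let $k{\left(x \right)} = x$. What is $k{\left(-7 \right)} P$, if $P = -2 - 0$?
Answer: $14$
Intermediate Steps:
$P = -2$ ($P = -2 + 0 = -2$)
$k{\left(-7 \right)} P = \left(-7\right) \left(-2\right) = 14$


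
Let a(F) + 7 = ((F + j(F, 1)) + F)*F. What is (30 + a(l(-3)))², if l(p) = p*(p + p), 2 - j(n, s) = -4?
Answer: 606841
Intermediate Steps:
j(n, s) = 6 (j(n, s) = 2 - 1*(-4) = 2 + 4 = 6)
l(p) = 2*p² (l(p) = p*(2*p) = 2*p²)
a(F) = -7 + F*(6 + 2*F) (a(F) = -7 + ((F + 6) + F)*F = -7 + ((6 + F) + F)*F = -7 + (6 + 2*F)*F = -7 + F*(6 + 2*F))
(30 + a(l(-3)))² = (30 + (-7 + 2*(2*(-3)²)² + 6*(2*(-3)²)))² = (30 + (-7 + 2*(2*9)² + 6*(2*9)))² = (30 + (-7 + 2*18² + 6*18))² = (30 + (-7 + 2*324 + 108))² = (30 + (-7 + 648 + 108))² = (30 + 749)² = 779² = 606841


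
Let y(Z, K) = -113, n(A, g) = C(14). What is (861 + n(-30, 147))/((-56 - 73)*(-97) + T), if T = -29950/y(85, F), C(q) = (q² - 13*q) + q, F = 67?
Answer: 100457/1443919 ≈ 0.069572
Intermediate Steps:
C(q) = q² - 12*q
n(A, g) = 28 (n(A, g) = 14*(-12 + 14) = 14*2 = 28)
T = 29950/113 (T = -29950/(-113) = -29950*(-1/113) = 29950/113 ≈ 265.04)
(861 + n(-30, 147))/((-56 - 73)*(-97) + T) = (861 + 28)/((-56 - 73)*(-97) + 29950/113) = 889/(-129*(-97) + 29950/113) = 889/(12513 + 29950/113) = 889/(1443919/113) = 889*(113/1443919) = 100457/1443919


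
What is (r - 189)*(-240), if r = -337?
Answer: 126240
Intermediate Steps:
(r - 189)*(-240) = (-337 - 189)*(-240) = -526*(-240) = 126240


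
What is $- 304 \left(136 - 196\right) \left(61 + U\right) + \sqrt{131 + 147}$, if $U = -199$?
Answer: $-2517120 + \sqrt{278} \approx -2.5171 \cdot 10^{6}$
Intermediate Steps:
$- 304 \left(136 - 196\right) \left(61 + U\right) + \sqrt{131 + 147} = - 304 \left(136 - 196\right) \left(61 - 199\right) + \sqrt{131 + 147} = - 304 \left(\left(-60\right) \left(-138\right)\right) + \sqrt{278} = \left(-304\right) 8280 + \sqrt{278} = -2517120 + \sqrt{278}$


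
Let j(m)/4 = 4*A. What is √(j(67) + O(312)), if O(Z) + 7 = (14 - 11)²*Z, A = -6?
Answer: √2705 ≈ 52.010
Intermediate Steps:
j(m) = -96 (j(m) = 4*(4*(-6)) = 4*(-24) = -96)
O(Z) = -7 + 9*Z (O(Z) = -7 + (14 - 11)²*Z = -7 + 3²*Z = -7 + 9*Z)
√(j(67) + O(312)) = √(-96 + (-7 + 9*312)) = √(-96 + (-7 + 2808)) = √(-96 + 2801) = √2705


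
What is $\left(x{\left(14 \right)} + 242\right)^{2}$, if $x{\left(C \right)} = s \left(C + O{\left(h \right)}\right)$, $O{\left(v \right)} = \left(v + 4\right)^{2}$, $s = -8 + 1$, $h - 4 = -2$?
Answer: $11664$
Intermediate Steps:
$h = 2$ ($h = 4 - 2 = 2$)
$s = -7$
$O{\left(v \right)} = \left(4 + v\right)^{2}$
$x{\left(C \right)} = -252 - 7 C$ ($x{\left(C \right)} = - 7 \left(C + \left(4 + 2\right)^{2}\right) = - 7 \left(C + 6^{2}\right) = - 7 \left(C + 36\right) = - 7 \left(36 + C\right) = -252 - 7 C$)
$\left(x{\left(14 \right)} + 242\right)^{2} = \left(\left(-252 - 98\right) + 242\right)^{2} = \left(-350 + 242\right)^{2} = \left(-108\right)^{2} = 11664$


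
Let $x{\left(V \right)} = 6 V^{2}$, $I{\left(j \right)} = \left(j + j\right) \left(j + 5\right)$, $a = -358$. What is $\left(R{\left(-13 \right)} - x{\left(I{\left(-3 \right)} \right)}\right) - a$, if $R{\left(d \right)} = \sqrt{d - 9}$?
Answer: $-506 + i \sqrt{22} \approx -506.0 + 4.6904 i$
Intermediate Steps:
$I{\left(j \right)} = 2 j \left(5 + j\right)$
$R{\left(d \right)} = \sqrt{-9 + d}$
$\left(R{\left(-13 \right)} - x{\left(I{\left(-3 \right)} \right)}\right) - a = \left(\sqrt{-9 - 13} - 6 \left(2 \left(-3\right) \left(5 - 3\right)\right)^{2}\right) - -358 = \left(\sqrt{-22} - 6 \left(2 \left(-3\right) 2\right)^{2}\right) + 358 = \left(i \sqrt{22} - 6 \left(-12\right)^{2}\right) + 358 = \left(i \sqrt{22} - 6 \cdot 144\right) + 358 = \left(i \sqrt{22} - 864\right) + 358 = \left(-864 + i \sqrt{22}\right) + 358 = -506 + i \sqrt{22}$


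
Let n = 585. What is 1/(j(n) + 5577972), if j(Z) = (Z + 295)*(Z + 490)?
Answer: 1/6523972 ≈ 1.5328e-7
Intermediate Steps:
j(Z) = (295 + Z)*(490 + Z)
1/(j(n) + 5577972) = 1/((144550 + 585² + 785*585) + 5577972) = 1/((144550 + 342225 + 459225) + 5577972) = 1/(946000 + 5577972) = 1/6523972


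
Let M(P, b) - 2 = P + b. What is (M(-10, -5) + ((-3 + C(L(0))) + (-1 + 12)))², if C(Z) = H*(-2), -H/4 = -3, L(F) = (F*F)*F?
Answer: 841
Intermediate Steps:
L(F) = F³ (L(F) = F²*F = F³)
H = 12 (H = -4*(-3) = 12)
M(P, b) = 2 + P + b (M(P, b) = 2 + (P + b) = 2 + P + b)
C(Z) = -24 (C(Z) = 12*(-2) = -24)
(M(-10, -5) + ((-3 + C(L(0))) + (-1 + 12)))² = ((2 - 10 - 5) + ((-3 - 24) + (-1 + 12)))² = (-13 + (-27 + 11))² = (-13 - 16)² = (-29)² = 841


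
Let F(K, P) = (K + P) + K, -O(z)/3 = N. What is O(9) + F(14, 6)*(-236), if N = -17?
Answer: -7973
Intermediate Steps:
O(z) = 51 (O(z) = -3*(-17) = 51)
F(K, P) = P + 2*K
O(9) + F(14, 6)*(-236) = 51 + (6 + 2*14)*(-236) = 51 + (6 + 28)*(-236) = 51 + 34*(-236) = 51 - 8024 = -7973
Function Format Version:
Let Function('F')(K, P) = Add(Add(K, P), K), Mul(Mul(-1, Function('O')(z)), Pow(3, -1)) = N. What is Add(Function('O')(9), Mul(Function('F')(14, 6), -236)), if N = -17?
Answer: -7973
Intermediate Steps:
Function('O')(z) = 51 (Function('O')(z) = Mul(-3, -17) = 51)
Function('F')(K, P) = Add(P, Mul(2, K))
Add(Function('O')(9), Mul(Function('F')(14, 6), -236)) = Add(51, Mul(Add(6, Mul(2, 14)), -236)) = Add(51, Mul(Add(6, 28), -236)) = Add(51, Mul(34, -236)) = Add(51, -8024) = -7973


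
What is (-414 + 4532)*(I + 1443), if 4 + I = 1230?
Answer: 10990942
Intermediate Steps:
I = 1226 (I = -4 + 1230 = 1226)
(-414 + 4532)*(I + 1443) = (-414 + 4532)*(1226 + 1443) = 4118*2669 = 10990942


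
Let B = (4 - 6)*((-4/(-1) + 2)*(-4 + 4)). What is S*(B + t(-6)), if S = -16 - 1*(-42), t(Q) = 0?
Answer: 0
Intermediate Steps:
B = 0 (B = -2*(-4*(-1) + 2)*0 = -2*(4 + 2)*0 = -12*0 = -2*0 = 0)
S = 26 (S = -16 + 42 = 26)
S*(B + t(-6)) = 26*(0 + 0) = 26*0 = 0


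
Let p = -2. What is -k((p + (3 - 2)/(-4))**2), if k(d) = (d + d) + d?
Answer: -243/16 ≈ -15.188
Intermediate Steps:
k(d) = 3*d (k(d) = 2*d + d = 3*d)
-k((p + (3 - 2)/(-4))**2) = -3*(-2 + (3 - 2)/(-4))**2 = -3*(-2 + 1*(-1/4))**2 = -3*(-2 - 1/4)**2 = -3*(-9/4)**2 = -3*81/16 = -1*243/16 = -243/16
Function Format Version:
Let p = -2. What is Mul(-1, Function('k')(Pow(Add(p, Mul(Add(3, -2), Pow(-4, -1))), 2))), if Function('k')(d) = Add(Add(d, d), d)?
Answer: Rational(-243, 16) ≈ -15.188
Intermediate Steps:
Function('k')(d) = Mul(3, d) (Function('k')(d) = Add(Mul(2, d), d) = Mul(3, d))
Mul(-1, Function('k')(Pow(Add(p, Mul(Add(3, -2), Pow(-4, -1))), 2))) = Mul(-1, Mul(3, Pow(Add(-2, Mul(Add(3, -2), Pow(-4, -1))), 2))) = Mul(-1, Mul(3, Pow(Add(-2, Mul(1, Rational(-1, 4))), 2))) = Mul(-1, Mul(3, Pow(Add(-2, Rational(-1, 4)), 2))) = Mul(-1, Mul(3, Pow(Rational(-9, 4), 2))) = Mul(-1, Mul(3, Rational(81, 16))) = Mul(-1, Rational(243, 16)) = Rational(-243, 16)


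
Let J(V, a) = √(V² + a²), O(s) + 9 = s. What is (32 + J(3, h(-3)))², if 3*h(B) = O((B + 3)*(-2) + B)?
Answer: 1369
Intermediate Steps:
O(s) = -9 + s
h(B) = -5 - B/3 (h(B) = (-9 + ((B + 3)*(-2) + B))/3 = (-9 + ((3 + B)*(-2) + B))/3 = (-9 + ((-6 - 2*B) + B))/3 = (-9 + (-6 - B))/3 = (-15 - B)/3 = -5 - B/3)
(32 + J(3, h(-3)))² = (32 + √(3² + (-5 - ⅓*(-3))²))² = (32 + √(9 + (-5 + 1)²))² = (32 + √(9 + (-4)²))² = (32 + √(9 + 16))² = (32 + √25)² = (32 + 5)² = 37² = 1369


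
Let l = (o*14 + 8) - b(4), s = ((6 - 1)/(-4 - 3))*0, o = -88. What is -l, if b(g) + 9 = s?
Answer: 1215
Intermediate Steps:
s = 0 (s = (5/(-7))*0 = (5*(-⅐))*0 = -5/7*0 = 0)
b(g) = -9 (b(g) = -9 + 0 = -9)
l = -1215 (l = (-88*14 + 8) - 1*(-9) = (-1232 + 8) + 9 = -1224 + 9 = -1215)
-l = -1*(-1215) = 1215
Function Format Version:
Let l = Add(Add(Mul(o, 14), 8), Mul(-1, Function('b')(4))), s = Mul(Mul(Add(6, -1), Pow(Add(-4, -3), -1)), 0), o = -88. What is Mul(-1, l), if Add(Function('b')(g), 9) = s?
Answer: 1215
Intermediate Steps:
s = 0 (s = Mul(Mul(5, Pow(-7, -1)), 0) = Mul(Mul(5, Rational(-1, 7)), 0) = Mul(Rational(-5, 7), 0) = 0)
Function('b')(g) = -9 (Function('b')(g) = Add(-9, 0) = -9)
l = -1215 (l = Add(Add(Mul(-88, 14), 8), Mul(-1, -9)) = Add(Add(-1232, 8), 9) = Add(-1224, 9) = -1215)
Mul(-1, l) = Mul(-1, -1215) = 1215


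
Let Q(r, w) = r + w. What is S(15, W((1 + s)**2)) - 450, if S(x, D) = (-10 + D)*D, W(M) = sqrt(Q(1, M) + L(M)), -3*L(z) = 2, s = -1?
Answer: -1349/3 - 10*sqrt(3)/3 ≈ -455.44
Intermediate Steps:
L(z) = -2/3 (L(z) = -1/3*2 = -2/3)
W(M) = sqrt(1/3 + M) (W(M) = sqrt((1 + M) - 2/3) = sqrt(1/3 + M))
S(x, D) = D*(-10 + D)
S(15, W((1 + s)**2)) - 450 = (sqrt(3 + 9*(1 - 1)**2)/3)*(-10 + sqrt(3 + 9*(1 - 1)**2)/3) - 450 = (sqrt(3 + 9*0**2)/3)*(-10 + sqrt(3 + 9*0**2)/3) - 450 = (sqrt(3 + 9*0)/3)*(-10 + sqrt(3 + 9*0)/3) - 450 = (sqrt(3 + 0)/3)*(-10 + sqrt(3 + 0)/3) - 450 = (sqrt(3)/3)*(-10 + sqrt(3)/3) - 450 = sqrt(3)*(-10 + sqrt(3)/3)/3 - 450 = -450 + sqrt(3)*(-10 + sqrt(3)/3)/3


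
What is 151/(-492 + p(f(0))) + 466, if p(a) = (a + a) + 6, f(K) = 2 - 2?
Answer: 226325/486 ≈ 465.69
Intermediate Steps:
f(K) = 0
p(a) = 6 + 2*a (p(a) = 2*a + 6 = 6 + 2*a)
151/(-492 + p(f(0))) + 466 = 151/(-492 + (6 + 2*0)) + 466 = 151/(-492 + (6 + 0)) + 466 = 151/(-492 + 6) + 466 = 151/(-486) + 466 = 151*(-1/486) + 466 = -151/486 + 466 = 226325/486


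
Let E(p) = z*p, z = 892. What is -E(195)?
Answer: -173940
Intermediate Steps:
E(p) = 892*p
-E(195) = -892*195 = -1*173940 = -173940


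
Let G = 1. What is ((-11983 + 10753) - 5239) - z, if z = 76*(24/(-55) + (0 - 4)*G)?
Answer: -337251/55 ≈ -6131.8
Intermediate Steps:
z = -18544/55 (z = 76*(24/(-55) + (0 - 4)*1) = 76*(24*(-1/55) - 4*1) = 76*(-24/55 - 4) = 76*(-244/55) = -18544/55 ≈ -337.16)
((-11983 + 10753) - 5239) - z = ((-11983 + 10753) - 5239) - 1*(-18544/55) = (-1230 - 5239) + 18544/55 = -6469 + 18544/55 = -337251/55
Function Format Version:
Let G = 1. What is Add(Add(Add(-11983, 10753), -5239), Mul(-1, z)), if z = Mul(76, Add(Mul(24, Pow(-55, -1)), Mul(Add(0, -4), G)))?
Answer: Rational(-337251, 55) ≈ -6131.8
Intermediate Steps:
z = Rational(-18544, 55) (z = Mul(76, Add(Mul(24, Pow(-55, -1)), Mul(Add(0, -4), 1))) = Mul(76, Add(Mul(24, Rational(-1, 55)), Mul(-4, 1))) = Mul(76, Add(Rational(-24, 55), -4)) = Mul(76, Rational(-244, 55)) = Rational(-18544, 55) ≈ -337.16)
Add(Add(Add(-11983, 10753), -5239), Mul(-1, z)) = Add(Add(Add(-11983, 10753), -5239), Mul(-1, Rational(-18544, 55))) = Add(Add(-1230, -5239), Rational(18544, 55)) = Add(-6469, Rational(18544, 55)) = Rational(-337251, 55)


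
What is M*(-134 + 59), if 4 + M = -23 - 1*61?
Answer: 6600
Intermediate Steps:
M = -88 (M = -4 + (-23 - 1*61) = -4 + (-23 - 61) = -4 - 84 = -88)
M*(-134 + 59) = -88*(-134 + 59) = -88*(-75) = 6600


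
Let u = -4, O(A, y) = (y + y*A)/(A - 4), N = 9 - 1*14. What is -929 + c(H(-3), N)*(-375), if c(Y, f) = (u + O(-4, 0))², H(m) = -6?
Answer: -6929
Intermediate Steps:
N = -5 (N = 9 - 14 = -5)
O(A, y) = (y + A*y)/(-4 + A)
c(Y, f) = 16 (c(Y, f) = (-4 + 0*(1 - 4)/(-4 - 4))² = (-4 + 0*(-3)/(-8))² = (-4 + 0*(-⅛)*(-3))² = (-4 + 0)² = (-4)² = 16)
-929 + c(H(-3), N)*(-375) = -929 + 16*(-375) = -929 - 6000 = -6929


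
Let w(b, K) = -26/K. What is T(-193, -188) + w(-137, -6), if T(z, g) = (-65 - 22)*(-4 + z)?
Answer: 51430/3 ≈ 17143.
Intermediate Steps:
T(z, g) = 348 - 87*z (T(z, g) = -87*(-4 + z) = 348 - 87*z)
T(-193, -188) + w(-137, -6) = (348 - 87*(-193)) - 26/(-6) = (348 + 16791) - 26*(-1/6) = 17139 + 13/3 = 51430/3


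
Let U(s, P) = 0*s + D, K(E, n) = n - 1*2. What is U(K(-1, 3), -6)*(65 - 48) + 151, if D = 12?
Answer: 355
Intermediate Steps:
K(E, n) = -2 + n (K(E, n) = n - 2 = -2 + n)
U(s, P) = 12 (U(s, P) = 0*s + 12 = 0 + 12 = 12)
U(K(-1, 3), -6)*(65 - 48) + 151 = 12*(65 - 48) + 151 = 12*17 + 151 = 204 + 151 = 355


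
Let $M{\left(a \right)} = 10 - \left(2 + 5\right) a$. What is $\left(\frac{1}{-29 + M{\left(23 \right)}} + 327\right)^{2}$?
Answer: $\frac{3464381881}{32400} \approx 1.0693 \cdot 10^{5}$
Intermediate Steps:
$M{\left(a \right)} = 10 - 7 a$
$\left(\frac{1}{-29 + M{\left(23 \right)}} + 327\right)^{2} = \left(\frac{1}{-29 + \left(10 - 161\right)} + 327\right)^{2} = \left(\frac{1}{-29 - 151} + 327\right)^{2} = \left(\frac{1}{-180} + 327\right)^{2} = \left(- \frac{1}{180} + 327\right)^{2} = \left(\frac{58859}{180}\right)^{2} = \frac{3464381881}{32400}$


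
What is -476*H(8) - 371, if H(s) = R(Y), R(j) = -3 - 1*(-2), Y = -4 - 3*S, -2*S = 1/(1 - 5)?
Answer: 105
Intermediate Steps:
S = ⅛ (S = -1/(2*(1 - 5)) = -½/(-4) = -½*(-¼) = ⅛ ≈ 0.12500)
Y = -35/8 (Y = -4 - 3*⅛ = -4 - 3/8 = -35/8 ≈ -4.3750)
R(j) = -1 (R(j) = -3 + 2 = -1)
H(s) = -1
-476*H(8) - 371 = -476*(-1) - 371 = 476 - 371 = 105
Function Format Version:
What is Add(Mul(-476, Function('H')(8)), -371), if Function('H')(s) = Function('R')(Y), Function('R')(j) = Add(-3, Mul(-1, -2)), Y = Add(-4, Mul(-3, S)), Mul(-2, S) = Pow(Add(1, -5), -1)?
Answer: 105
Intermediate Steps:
S = Rational(1, 8) (S = Mul(Rational(-1, 2), Pow(Add(1, -5), -1)) = Mul(Rational(-1, 2), Pow(-4, -1)) = Mul(Rational(-1, 2), Rational(-1, 4)) = Rational(1, 8) ≈ 0.12500)
Y = Rational(-35, 8) (Y = Add(-4, Mul(-3, Rational(1, 8))) = Add(-4, Rational(-3, 8)) = Rational(-35, 8) ≈ -4.3750)
Function('R')(j) = -1 (Function('R')(j) = Add(-3, 2) = -1)
Function('H')(s) = -1
Add(Mul(-476, Function('H')(8)), -371) = Add(Mul(-476, -1), -371) = Add(476, -371) = 105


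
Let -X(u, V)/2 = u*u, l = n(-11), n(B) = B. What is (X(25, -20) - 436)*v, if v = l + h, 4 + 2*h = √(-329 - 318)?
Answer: 21918 - 843*I*√647 ≈ 21918.0 - 21443.0*I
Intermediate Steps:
l = -11
X(u, V) = -2*u² (X(u, V) = -2*u*u = -2*u²)
h = -2 + I*√647/2 (h = -2 + √(-329 - 318)/2 = -2 + √(-647)/2 = -2 + (I*√647)/2 = -2 + I*√647/2 ≈ -2.0 + 12.718*I)
v = -13 + I*√647/2 (v = -11 + (-2 + I*√647/2) = -13 + I*√647/2 ≈ -13.0 + 12.718*I)
(X(25, -20) - 436)*v = (-2*25² - 436)*(-13 + I*√647/2) = (-2*625 - 436)*(-13 + I*√647/2) = (-1250 - 436)*(-13 + I*√647/2) = -1686*(-13 + I*√647/2) = 21918 - 843*I*√647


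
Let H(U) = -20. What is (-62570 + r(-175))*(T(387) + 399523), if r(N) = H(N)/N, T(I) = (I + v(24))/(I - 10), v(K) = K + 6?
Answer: -329850954208248/13195 ≈ -2.4998e+10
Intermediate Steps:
v(K) = 6 + K
T(I) = (30 + I)/(-10 + I) (T(I) = (I + (6 + 24))/(I - 10) = (I + 30)/(-10 + I) = (30 + I)/(-10 + I))
r(N) = -20/N
(-62570 + r(-175))*(T(387) + 399523) = (-62570 - 20/(-175))*((30 + 387)/(-10 + 387) + 399523) = (-62570 - 20*(-1/175))*(417/377 + 399523) = (-62570 + 4/35)*((1/377)*417 + 399523) = -2189946*(417/377 + 399523)/35 = -2189946/35*150620588/377 = -329850954208248/13195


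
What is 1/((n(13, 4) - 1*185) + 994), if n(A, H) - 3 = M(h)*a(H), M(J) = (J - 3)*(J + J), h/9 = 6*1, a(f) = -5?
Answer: -1/26728 ≈ -3.7414e-5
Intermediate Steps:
h = 54 (h = 9*(6*1) = 9*6 = 54)
M(J) = 2*J*(-3 + J) (M(J) = (-3 + J)*(2*J) = 2*J*(-3 + J))
n(A, H) = -27537 (n(A, H) = 3 + (2*54*(-3 + 54))*(-5) = 3 + (2*54*51)*(-5) = 3 + 5508*(-5) = 3 - 27540 = -27537)
1/((n(13, 4) - 1*185) + 994) = 1/((-27537 - 1*185) + 994) = 1/((-27537 - 185) + 994) = 1/(-27722 + 994) = 1/(-26728) = -1/26728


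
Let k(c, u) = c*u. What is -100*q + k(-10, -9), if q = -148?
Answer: 14890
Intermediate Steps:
-100*q + k(-10, -9) = -100*(-148) - 10*(-9) = 14800 + 90 = 14890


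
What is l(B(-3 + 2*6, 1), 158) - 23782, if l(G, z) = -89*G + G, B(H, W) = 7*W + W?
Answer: -24486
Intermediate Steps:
B(H, W) = 8*W
l(G, z) = -88*G
l(B(-3 + 2*6, 1), 158) - 23782 = -704 - 23782 = -24486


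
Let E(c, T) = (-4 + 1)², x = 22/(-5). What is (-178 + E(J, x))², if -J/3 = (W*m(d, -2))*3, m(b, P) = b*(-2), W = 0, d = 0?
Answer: 28561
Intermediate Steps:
m(b, P) = -2*b
J = 0 (J = -3*0*(-2*0)*3 = -3*0*0*3 = -0*3 = -3*0 = 0)
x = -22/5 (x = 22*(-⅕) = -22/5 ≈ -4.4000)
E(c, T) = 9 (E(c, T) = (-3)² = 9)
(-178 + E(J, x))² = (-178 + 9)² = (-169)² = 28561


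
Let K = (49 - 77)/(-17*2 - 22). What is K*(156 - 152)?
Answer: 2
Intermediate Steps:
K = 1/2 (K = -28/(-34 - 22) = -28/(-56) = -28*(-1/56) = 1/2 ≈ 0.50000)
K*(156 - 152) = (156 - 152)/2 = (1/2)*4 = 2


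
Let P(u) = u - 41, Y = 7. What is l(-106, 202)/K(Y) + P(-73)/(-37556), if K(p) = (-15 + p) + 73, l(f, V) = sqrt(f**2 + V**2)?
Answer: 57/18778 + 2*sqrt(13010)/65 ≈ 3.5126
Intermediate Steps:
P(u) = -41 + u
l(f, V) = sqrt(V**2 + f**2)
K(p) = 58 + p
l(-106, 202)/K(Y) + P(-73)/(-37556) = sqrt(202**2 + (-106)**2)/(58 + 7) + (-41 - 73)/(-37556) = sqrt(40804 + 11236)/65 - 114*(-1/37556) = sqrt(52040)*(1/65) + 57/18778 = (2*sqrt(13010))*(1/65) + 57/18778 = 2*sqrt(13010)/65 + 57/18778 = 57/18778 + 2*sqrt(13010)/65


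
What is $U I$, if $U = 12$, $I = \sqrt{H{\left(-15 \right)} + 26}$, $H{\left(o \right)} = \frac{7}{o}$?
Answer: $\frac{4 \sqrt{5745}}{5} \approx 60.637$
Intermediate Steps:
$I = \frac{\sqrt{5745}}{15}$ ($I = \sqrt{\frac{7}{-15} + 26} = \sqrt{7 \left(- \frac{1}{15}\right) + 26} = \sqrt{- \frac{7}{15} + 26} = \sqrt{\frac{383}{15}} = \frac{\sqrt{5745}}{15} \approx 5.0531$)
$U I = 12 \frac{\sqrt{5745}}{15} = \frac{4 \sqrt{5745}}{5}$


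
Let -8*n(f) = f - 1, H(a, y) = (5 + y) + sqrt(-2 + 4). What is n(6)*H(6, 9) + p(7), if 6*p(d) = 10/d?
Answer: -715/84 - 5*sqrt(2)/8 ≈ -9.3958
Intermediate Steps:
H(a, y) = 5 + y + sqrt(2) (H(a, y) = (5 + y) + sqrt(2) = 5 + y + sqrt(2))
p(d) = 5/(3*d) (p(d) = (10/d)/6 = 5/(3*d))
n(f) = 1/8 - f/8 (n(f) = -(f - 1)/8 = -(-1 + f)/8 = 1/8 - f/8)
n(6)*H(6, 9) + p(7) = (1/8 - 1/8*6)*(5 + 9 + sqrt(2)) + (5/3)/7 = (1/8 - 3/4)*(14 + sqrt(2)) + (5/3)*(1/7) = -5*(14 + sqrt(2))/8 + 5/21 = (-35/4 - 5*sqrt(2)/8) + 5/21 = -715/84 - 5*sqrt(2)/8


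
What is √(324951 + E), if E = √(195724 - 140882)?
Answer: √(324951 + √54842) ≈ 570.25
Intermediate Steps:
E = √54842 ≈ 234.18
√(324951 + E) = √(324951 + √54842)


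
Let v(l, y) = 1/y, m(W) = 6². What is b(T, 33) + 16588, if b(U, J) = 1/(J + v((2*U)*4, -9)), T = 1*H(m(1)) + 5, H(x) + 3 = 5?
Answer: 4910057/296 ≈ 16588.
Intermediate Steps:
m(W) = 36
H(x) = 2 (H(x) = -3 + 5 = 2)
T = 7 (T = 1*2 + 5 = 2 + 5 = 7)
b(U, J) = 1/(-⅑ + J) (b(U, J) = 1/(J + 1/(-9)) = 1/(J - ⅑) = 1/(-⅑ + J))
b(T, 33) + 16588 = 9/(-1 + 9*33) + 16588 = 9/(-1 + 297) + 16588 = 9/296 + 16588 = 4910057/296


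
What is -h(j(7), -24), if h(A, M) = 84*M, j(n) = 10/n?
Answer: 2016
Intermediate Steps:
-h(j(7), -24) = -84*(-24) = -1*(-2016) = 2016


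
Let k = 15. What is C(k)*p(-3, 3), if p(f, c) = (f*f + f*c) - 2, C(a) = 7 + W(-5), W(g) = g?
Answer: -4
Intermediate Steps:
C(a) = 2 (C(a) = 7 - 5 = 2)
p(f, c) = -2 + f² + c*f (p(f, c) = (f² + c*f) - 2 = -2 + f² + c*f)
C(k)*p(-3, 3) = 2*(-2 + (-3)² + 3*(-3)) = 2*(-2 + 9 - 9) = 2*(-2) = -4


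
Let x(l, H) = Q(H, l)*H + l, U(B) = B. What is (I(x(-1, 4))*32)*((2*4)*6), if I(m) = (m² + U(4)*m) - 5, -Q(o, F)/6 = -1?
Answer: 946176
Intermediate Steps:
Q(o, F) = 6 (Q(o, F) = -6*(-1) = 6)
x(l, H) = l + 6*H (x(l, H) = 6*H + l = l + 6*H)
I(m) = -5 + m² + 4*m (I(m) = (m² + 4*m) - 5 = -5 + m² + 4*m)
(I(x(-1, 4))*32)*((2*4)*6) = ((-5 + (-1 + 6*4)² + 4*(-1 + 6*4))*32)*((2*4)*6) = ((-5 + (-1 + 24)² + 4*(-1 + 24))*32)*(8*6) = ((-5 + 23² + 4*23)*32)*48 = ((-5 + 529 + 92)*32)*48 = (616*32)*48 = 19712*48 = 946176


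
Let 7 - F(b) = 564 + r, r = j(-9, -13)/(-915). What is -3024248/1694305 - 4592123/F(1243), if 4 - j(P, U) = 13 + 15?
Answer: 2372525574086611/287850559365 ≈ 8242.2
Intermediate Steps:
j(P, U) = -24 (j(P, U) = 4 - (13 + 15) = 4 - 1*28 = 4 - 28 = -24)
r = 8/305 (r = -24/(-915) = -24*(-1/915) = 8/305 ≈ 0.026230)
F(b) = -169893/305 (F(b) = 7 - (564 + 8/305) = 7 - 1*172028/305 = 7 - 172028/305 = -169893/305)
-3024248/1694305 - 4592123/F(1243) = -3024248/1694305 - 4592123/(-169893/305) = -3024248*1/1694305 - 4592123*(-305/169893) = -3024248/1694305 + 1400597515/169893 = 2372525574086611/287850559365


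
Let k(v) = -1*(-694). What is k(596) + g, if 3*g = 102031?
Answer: 104113/3 ≈ 34704.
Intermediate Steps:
k(v) = 694
g = 102031/3 (g = (⅓)*102031 = 102031/3 ≈ 34010.)
k(596) + g = 694 + 102031/3 = 104113/3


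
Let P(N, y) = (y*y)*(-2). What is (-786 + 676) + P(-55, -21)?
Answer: -992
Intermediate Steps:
P(N, y) = -2*y² (P(N, y) = y²*(-2) = -2*y²)
(-786 + 676) + P(-55, -21) = (-786 + 676) - 2*(-21)² = -110 - 2*441 = -110 - 882 = -992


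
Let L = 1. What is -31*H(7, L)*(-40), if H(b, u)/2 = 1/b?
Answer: 2480/7 ≈ 354.29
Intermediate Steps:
H(b, u) = 2/b
-31*H(7, L)*(-40) = -62/7*(-40) = 2480/7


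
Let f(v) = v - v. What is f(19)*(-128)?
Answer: 0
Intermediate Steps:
f(v) = 0
f(19)*(-128) = 0*(-128) = 0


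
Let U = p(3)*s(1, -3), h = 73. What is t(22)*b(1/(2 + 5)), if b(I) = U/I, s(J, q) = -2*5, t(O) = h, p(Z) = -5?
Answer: 25550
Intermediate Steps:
t(O) = 73
s(J, q) = -10
U = 50 (U = -5*(-10) = 50)
b(I) = 50/I
t(22)*b(1/(2 + 5)) = 73*(50/(1/(2 + 5))) = 73*(50/(1/7)) = 73*(50/(⅐)) = 73*(50*7) = 73*350 = 25550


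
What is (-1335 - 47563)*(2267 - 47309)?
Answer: 2202463716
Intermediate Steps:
(-1335 - 47563)*(2267 - 47309) = -48898*(-45042) = 2202463716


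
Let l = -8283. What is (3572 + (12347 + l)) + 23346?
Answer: 30982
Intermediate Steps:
(3572 + (12347 + l)) + 23346 = (3572 + (12347 - 8283)) + 23346 = (3572 + 4064) + 23346 = 7636 + 23346 = 30982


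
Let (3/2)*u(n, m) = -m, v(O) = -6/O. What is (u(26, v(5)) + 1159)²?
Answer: 33628401/25 ≈ 1.3451e+6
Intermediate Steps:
u(n, m) = -2*m/3 (u(n, m) = 2*(-m)/3 = -2*m/3)
(u(26, v(5)) + 1159)² = (-(-4)/5 + 1159)² = (-⅔*(-6/5) + 1159)² = (⅘ + 1159)² = (5799/5)² = 33628401/25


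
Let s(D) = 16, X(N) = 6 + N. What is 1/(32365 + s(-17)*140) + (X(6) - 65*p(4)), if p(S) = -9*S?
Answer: 81390961/34605 ≈ 2352.0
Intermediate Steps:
1/(32365 + s(-17)*140) + (X(6) - 65*p(4)) = 1/(32365 + 16*140) + ((6 + 6) - (-585)*4) = 1/(32365 + 2240) + (12 - 65*(-36)) = 1/34605 + (12 + 2340) = 1/34605 + 2352 = 81390961/34605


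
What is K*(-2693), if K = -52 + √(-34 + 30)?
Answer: 140036 - 5386*I ≈ 1.4004e+5 - 5386.0*I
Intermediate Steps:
K = -52 + 2*I (K = -52 + √(-4) = -52 + 2*I ≈ -52.0 + 2.0*I)
K*(-2693) = (-52 + 2*I)*(-2693) = 140036 - 5386*I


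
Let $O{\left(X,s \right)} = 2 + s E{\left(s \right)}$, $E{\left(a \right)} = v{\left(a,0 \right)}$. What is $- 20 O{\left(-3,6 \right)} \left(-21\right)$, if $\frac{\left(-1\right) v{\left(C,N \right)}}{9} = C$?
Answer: $-135240$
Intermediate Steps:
$v{\left(C,N \right)} = - 9 C$
$E{\left(a \right)} = - 9 a$
$O{\left(X,s \right)} = 2 - 9 s^{2}$ ($O{\left(X,s \right)} = 2 + s \left(- 9 s\right) = 2 - 9 s^{2}$)
$- 20 O{\left(-3,6 \right)} \left(-21\right) = - 20 \left(2 - 9 \cdot 6^{2}\right) \left(-21\right) = - 20 \left(2 - 324\right) \left(-21\right) = \left(-20\right) \left(-322\right) \left(-21\right) = 6440 \left(-21\right) = -135240$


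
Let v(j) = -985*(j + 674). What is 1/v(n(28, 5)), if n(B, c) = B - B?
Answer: -1/663890 ≈ -1.5063e-6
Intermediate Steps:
n(B, c) = 0
v(j) = -663890 - 985*j (v(j) = -985*(674 + j) = -663890 - 985*j)
1/v(n(28, 5)) = 1/(-663890 - 985*0) = 1/(-663890 + 0) = 1/(-663890) = -1/663890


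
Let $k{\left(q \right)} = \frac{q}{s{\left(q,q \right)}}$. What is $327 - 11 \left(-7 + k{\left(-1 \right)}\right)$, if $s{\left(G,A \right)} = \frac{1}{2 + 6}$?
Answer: $492$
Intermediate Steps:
$s{\left(G,A \right)} = \frac{1}{8}$
$k{\left(q \right)} = 8 q$ ($k{\left(q \right)} = q \frac{1}{\frac{1}{8}} = q 8 = 8 q$)
$327 - 11 \left(-7 + k{\left(-1 \right)}\right) = 327 - 11 \left(-7 + 8 \left(-1\right)\right) = 327 - 11 \left(-7 - 8\right) = 327 - 11 \left(-15\right) = 327 - -165 = 327 + 165 = 492$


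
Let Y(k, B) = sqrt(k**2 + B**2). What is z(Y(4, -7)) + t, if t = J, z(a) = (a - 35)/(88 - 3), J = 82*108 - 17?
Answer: 150256/17 + sqrt(65)/85 ≈ 8838.7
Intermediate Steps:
Y(k, B) = sqrt(B**2 + k**2)
J = 8839 (J = 8856 - 17 = 8839)
z(a) = -7/17 + a/85 (z(a) = (-35 + a)/85 = (-35 + a)*(1/85) = -7/17 + a/85)
t = 8839
z(Y(4, -7)) + t = (-7/17 + sqrt((-7)**2 + 4**2)/85) + 8839 = (-7/17 + sqrt(49 + 16)/85) + 8839 = (-7/17 + sqrt(65)/85) + 8839 = 150256/17 + sqrt(65)/85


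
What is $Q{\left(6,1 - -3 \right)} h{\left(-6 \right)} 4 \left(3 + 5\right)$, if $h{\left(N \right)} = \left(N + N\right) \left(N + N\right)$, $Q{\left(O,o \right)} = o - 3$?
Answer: $4608$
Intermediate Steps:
$Q{\left(O,o \right)} = -3 + o$ ($Q{\left(O,o \right)} = o - 3 = -3 + o$)
$h{\left(N \right)} = 4 N^{2}$ ($h{\left(N \right)} = 2 N 2 N = 4 N^{2}$)
$Q{\left(6,1 - -3 \right)} h{\left(-6 \right)} 4 \left(3 + 5\right) = \left(-3 + \left(1 - -3\right)\right) 4 \left(-6\right)^{2} \cdot 4 \left(3 + 5\right) = \left(-3 + \left(1 + 3\right)\right) 4 \cdot 36 \cdot 4 \cdot 8 = \left(-3 + 4\right) 144 \cdot 32 = 1 \cdot 144 \cdot 32 = 144 \cdot 32 = 4608$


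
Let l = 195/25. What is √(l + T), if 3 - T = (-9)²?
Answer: 3*I*√195/5 ≈ 8.3785*I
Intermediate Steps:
T = -78 (T = 3 - 1*(-9)² = 3 - 1*81 = 3 - 81 = -78)
l = 39/5 (l = 195*(1/25) = 39/5 ≈ 7.8000)
√(l + T) = √(39/5 - 78) = √(-351/5) = 3*I*√195/5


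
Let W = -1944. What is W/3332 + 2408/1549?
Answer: 1253050/1290317 ≈ 0.97112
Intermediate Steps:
W/3332 + 2408/1549 = -1944/3332 + 2408/1549 = -1944*1/3332 + 2408*(1/1549) = -486/833 + 2408/1549 = 1253050/1290317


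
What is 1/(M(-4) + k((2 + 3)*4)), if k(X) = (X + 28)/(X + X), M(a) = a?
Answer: -5/14 ≈ -0.35714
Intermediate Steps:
k(X) = (28 + X)/(2*X) (k(X) = (28 + X)/((2*X)) = (28 + X)*(1/(2*X)) = (28 + X)/(2*X))
1/(M(-4) + k((2 + 3)*4)) = 1/(-4 + (28 + (2 + 3)*4)/(2*(((2 + 3)*4)))) = 1/(-4 + (28 + 5*4)/(2*((5*4)))) = 1/(-4 + (½)*(28 + 20)/20) = 1/(-4 + (½)*(1/20)*48) = 1/(-4 + 6/5) = 1/(-14/5) = -5/14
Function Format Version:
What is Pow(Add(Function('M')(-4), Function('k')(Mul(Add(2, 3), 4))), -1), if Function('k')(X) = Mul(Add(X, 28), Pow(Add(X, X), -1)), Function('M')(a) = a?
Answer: Rational(-5, 14) ≈ -0.35714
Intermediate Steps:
Function('k')(X) = Mul(Rational(1, 2), Pow(X, -1), Add(28, X)) (Function('k')(X) = Mul(Add(28, X), Pow(Mul(2, X), -1)) = Mul(Add(28, X), Mul(Rational(1, 2), Pow(X, -1))) = Mul(Rational(1, 2), Pow(X, -1), Add(28, X)))
Pow(Add(Function('M')(-4), Function('k')(Mul(Add(2, 3), 4))), -1) = Pow(Add(-4, Mul(Rational(1, 2), Pow(Mul(Add(2, 3), 4), -1), Add(28, Mul(Add(2, 3), 4)))), -1) = Pow(Add(-4, Mul(Rational(1, 2), Pow(Mul(5, 4), -1), Add(28, Mul(5, 4)))), -1) = Pow(Add(-4, Mul(Rational(1, 2), Pow(20, -1), Add(28, 20))), -1) = Pow(Add(-4, Mul(Rational(1, 2), Rational(1, 20), 48)), -1) = Pow(Add(-4, Rational(6, 5)), -1) = Pow(Rational(-14, 5), -1) = Rational(-5, 14)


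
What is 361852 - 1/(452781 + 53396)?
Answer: 183161159803/506177 ≈ 3.6185e+5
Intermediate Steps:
361852 - 1/(452781 + 53396) = 361852 - 1/506177 = 183161159803/506177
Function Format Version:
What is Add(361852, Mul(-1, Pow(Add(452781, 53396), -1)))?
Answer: Rational(183161159803, 506177) ≈ 3.6185e+5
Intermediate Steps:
Add(361852, Mul(-1, Pow(Add(452781, 53396), -1))) = Add(361852, Mul(-1, Pow(506177, -1))) = Add(361852, Mul(-1, Rational(1, 506177))) = Add(361852, Rational(-1, 506177)) = Rational(183161159803, 506177)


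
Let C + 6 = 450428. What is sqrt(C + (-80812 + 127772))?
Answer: sqrt(497382) ≈ 705.25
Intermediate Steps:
C = 450422 (C = -6 + 450428 = 450422)
sqrt(C + (-80812 + 127772)) = sqrt(450422 + (-80812 + 127772)) = sqrt(450422 + 46960) = sqrt(497382)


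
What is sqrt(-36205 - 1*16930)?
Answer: I*sqrt(53135) ≈ 230.51*I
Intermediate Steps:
sqrt(-36205 - 1*16930) = sqrt(-36205 - 16930) = sqrt(-53135) = I*sqrt(53135)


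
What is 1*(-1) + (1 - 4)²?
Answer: 8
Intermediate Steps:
1*(-1) + (1 - 4)² = -1 + (-3)² = -1 + 9 = 8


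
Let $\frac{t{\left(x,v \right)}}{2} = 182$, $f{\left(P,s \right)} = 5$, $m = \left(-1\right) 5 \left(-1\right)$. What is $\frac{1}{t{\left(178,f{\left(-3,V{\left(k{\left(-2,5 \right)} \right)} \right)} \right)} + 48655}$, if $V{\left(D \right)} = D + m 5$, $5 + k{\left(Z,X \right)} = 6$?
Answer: $\frac{1}{49019} \approx 2.04 \cdot 10^{-5}$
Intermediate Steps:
$m = 5$ ($m = \left(-5\right) \left(-1\right) = 5$)
$k{\left(Z,X \right)} = 1$ ($k{\left(Z,X \right)} = -5 + 6 = 1$)
$V{\left(D \right)} = 25 + D$ ($V{\left(D \right)} = D + 5 \cdot 5 = D + 25 = 25 + D$)
$t{\left(x,v \right)} = 364$ ($t{\left(x,v \right)} = 2 \cdot 182 = 364$)
$\frac{1}{t{\left(178,f{\left(-3,V{\left(k{\left(-2,5 \right)} \right)} \right)} \right)} + 48655} = \frac{1}{364 + 48655} = \frac{1}{49019}$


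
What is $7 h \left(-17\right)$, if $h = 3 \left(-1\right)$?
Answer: $357$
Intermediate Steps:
$h = -3$
$7 h \left(-17\right) = 7 \left(-3\right) \left(-17\right) = \left(-21\right) \left(-17\right) = 357$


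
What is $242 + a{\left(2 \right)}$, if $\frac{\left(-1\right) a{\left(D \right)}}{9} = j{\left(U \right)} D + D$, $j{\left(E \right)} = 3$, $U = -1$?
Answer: $170$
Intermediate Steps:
$a{\left(D \right)} = - 36 D$ ($a{\left(D \right)} = - 9 \left(3 D + D\right) = - 9 \cdot 4 D = - 36 D$)
$242 + a{\left(2 \right)} = 242 - 72 = 170$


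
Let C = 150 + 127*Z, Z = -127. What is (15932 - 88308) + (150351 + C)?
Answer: 61996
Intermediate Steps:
C = -15979 (C = 150 + 127*(-127) = 150 - 16129 = -15979)
(15932 - 88308) + (150351 + C) = (15932 - 88308) + (150351 - 15979) = -72376 + 134372 = 61996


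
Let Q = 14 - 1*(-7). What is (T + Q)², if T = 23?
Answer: 1936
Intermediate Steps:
Q = 21 (Q = 14 + 7 = 21)
(T + Q)² = (23 + 21)² = 44² = 1936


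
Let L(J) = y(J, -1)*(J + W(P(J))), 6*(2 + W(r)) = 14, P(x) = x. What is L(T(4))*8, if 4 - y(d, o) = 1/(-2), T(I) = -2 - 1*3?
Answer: -168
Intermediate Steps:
T(I) = -5 (T(I) = -2 - 3 = -5)
W(r) = 1/3 (W(r) = -2 + (1/6)*14 = -2 + 7/3 = 1/3)
y(d, o) = 9/2 (y(d, o) = 4 - 1/(-2) = 4 - 1*(-1/2) = 4 + 1/2 = 9/2)
L(J) = 3/2 + 9*J/2 (L(J) = 9*(J + 1/3)/2 = 9*(1/3 + J)/2 = 3/2 + 9*J/2)
L(T(4))*8 = (3/2 + (9/2)*(-5))*8 = (3/2 - 45/2)*8 = -21*8 = -168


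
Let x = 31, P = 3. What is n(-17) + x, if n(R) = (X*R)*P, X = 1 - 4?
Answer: 184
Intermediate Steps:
X = -3
n(R) = -9*R (n(R) = -3*R*3 = -9*R)
n(-17) + x = -9*(-17) + 31 = 153 + 31 = 184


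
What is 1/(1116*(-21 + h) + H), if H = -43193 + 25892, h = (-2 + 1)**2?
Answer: -1/39621 ≈ -2.5239e-5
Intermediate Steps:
h = 1 (h = (-1)**2 = 1)
H = -17301
1/(1116*(-21 + h) + H) = 1/(1116*(-21 + 1) - 17301) = 1/(1116*(-20) - 17301) = 1/(-22320 - 17301) = 1/(-39621) = -1/39621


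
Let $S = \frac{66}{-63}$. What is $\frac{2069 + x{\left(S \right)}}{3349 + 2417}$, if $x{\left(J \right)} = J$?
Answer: $\frac{43427}{121086} \approx 0.35865$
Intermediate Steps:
$S = - \frac{22}{21}$ ($S = 66 \left(- \frac{1}{63}\right) = - \frac{22}{21} \approx -1.0476$)
$\frac{2069 + x{\left(S \right)}}{3349 + 2417} = \frac{2069 - \frac{22}{21}}{3349 + 2417} = \frac{43427}{21 \cdot 5766} = \frac{43427}{21} \cdot \frac{1}{5766} = \frac{43427}{121086}$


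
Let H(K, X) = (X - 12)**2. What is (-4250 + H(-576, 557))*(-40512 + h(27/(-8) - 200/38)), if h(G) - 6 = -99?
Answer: -11888128875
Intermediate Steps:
H(K, X) = (-12 + X)**2
h(G) = -93 (h(G) = 6 - 99 = -93)
(-4250 + H(-576, 557))*(-40512 + h(27/(-8) - 200/38)) = (-4250 + (-12 + 557)**2)*(-40512 - 93) = (-4250 + 545**2)*(-40605) = (-4250 + 297025)*(-40605) = 292775*(-40605) = -11888128875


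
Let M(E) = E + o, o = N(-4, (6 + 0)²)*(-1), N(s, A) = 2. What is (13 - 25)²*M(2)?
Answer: 0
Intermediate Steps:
o = -2 (o = 2*(-1) = -2)
M(E) = -2 + E (M(E) = E - 2 = -2 + E)
(13 - 25)²*M(2) = (13 - 25)²*(-2 + 2) = (-12)²*0 = 144*0 = 0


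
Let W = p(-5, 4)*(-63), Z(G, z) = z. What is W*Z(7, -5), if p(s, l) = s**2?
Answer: 7875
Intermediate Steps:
W = -1575 (W = (-5)**2*(-63) = 25*(-63) = -1575)
W*Z(7, -5) = -1575*(-5) = 7875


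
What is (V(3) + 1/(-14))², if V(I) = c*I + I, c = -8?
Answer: 87025/196 ≈ 444.00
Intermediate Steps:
V(I) = -7*I (V(I) = -8*I + I = -7*I)
(V(3) + 1/(-14))² = (-7*3 + 1/(-14))² = (-21 - 1/14)² = (-295/14)² = 87025/196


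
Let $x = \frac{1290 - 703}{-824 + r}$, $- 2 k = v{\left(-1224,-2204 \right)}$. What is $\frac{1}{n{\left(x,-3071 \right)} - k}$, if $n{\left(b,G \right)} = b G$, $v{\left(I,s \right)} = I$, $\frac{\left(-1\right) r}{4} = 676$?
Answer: $- \frac{3528}{356459} \approx -0.0098974$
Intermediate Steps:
$r = -2704$ ($r = \left(-4\right) 676 = -2704$)
$k = 612$ ($k = \left(- \frac{1}{2}\right) \left(-1224\right) = 612$)
$x = - \frac{587}{3528}$ ($x = \frac{1290 - 703}{-824 - 2704} = \frac{587}{-3528} = 587 \left(- \frac{1}{3528}\right) = - \frac{587}{3528} \approx -0.16638$)
$n{\left(b,G \right)} = G b$
$\frac{1}{n{\left(x,-3071 \right)} - k} = \frac{1}{\left(-3071\right) \left(- \frac{587}{3528}\right) - 612} = \frac{1}{\frac{1802677}{3528} - 612} = \frac{1}{- \frac{356459}{3528}} = - \frac{3528}{356459}$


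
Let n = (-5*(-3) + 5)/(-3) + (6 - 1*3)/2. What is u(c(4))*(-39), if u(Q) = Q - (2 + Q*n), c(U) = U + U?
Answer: -1846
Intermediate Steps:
c(U) = 2*U
n = -31/6 (n = (15 + 5)*(-1/3) + (6 - 3)*(1/2) = 20*(-1/3) + 3*(1/2) = -20/3 + 3/2 = -31/6 ≈ -5.1667)
u(Q) = -2 + 37*Q/6 (u(Q) = Q - (2 + Q*(-31/6)) = Q - (2 - 31*Q/6) = Q + (-2 + 31*Q/6) = -2 + 37*Q/6)
u(c(4))*(-39) = (-2 + 37*(2*4)/6)*(-39) = (-2 + (37/6)*8)*(-39) = (-2 + 148/3)*(-39) = (142/3)*(-39) = -1846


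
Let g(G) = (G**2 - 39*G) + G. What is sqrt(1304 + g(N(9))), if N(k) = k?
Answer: sqrt(1043) ≈ 32.296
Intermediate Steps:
g(G) = G**2 - 38*G
sqrt(1304 + g(N(9))) = sqrt(1304 + 9*(-38 + 9)) = sqrt(1304 + 9*(-29)) = sqrt(1304 - 261) = sqrt(1043)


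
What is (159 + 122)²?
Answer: 78961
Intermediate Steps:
(159 + 122)² = 281² = 78961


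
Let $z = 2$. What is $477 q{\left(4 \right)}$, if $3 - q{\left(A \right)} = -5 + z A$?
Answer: $0$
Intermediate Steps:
$q{\left(A \right)} = 8 - 2 A$ ($q{\left(A \right)} = 3 - \left(-5 + 2 A\right) = 8 - 2 A$)
$477 q{\left(4 \right)} = 477 \left(8 - 8\right) = 477 \cdot 0 = 0$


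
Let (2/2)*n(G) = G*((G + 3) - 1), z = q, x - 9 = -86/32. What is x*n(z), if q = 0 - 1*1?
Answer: -101/16 ≈ -6.3125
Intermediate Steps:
x = 101/16 (x = 9 - 86/32 = 9 - 86*1/32 = 9 - 43/16 = 101/16 ≈ 6.3125)
q = -1 (q = 0 - 1 = -1)
z = -1
n(G) = G*(2 + G) (n(G) = G*((G + 3) - 1) = G*((3 + G) - 1) = G*(2 + G))
x*n(z) = 101*(-(2 - 1))/16 = 101*(-1*1)/16 = (101/16)*(-1) = -101/16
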